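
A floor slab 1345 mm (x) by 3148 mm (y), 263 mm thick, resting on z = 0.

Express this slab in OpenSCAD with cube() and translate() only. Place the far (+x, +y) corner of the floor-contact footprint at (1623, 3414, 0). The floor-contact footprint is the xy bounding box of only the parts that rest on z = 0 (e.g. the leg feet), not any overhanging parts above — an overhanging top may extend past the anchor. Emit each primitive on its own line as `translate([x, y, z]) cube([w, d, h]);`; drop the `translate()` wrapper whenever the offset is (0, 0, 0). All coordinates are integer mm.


translate([278, 266, 0]) cube([1345, 3148, 263]);


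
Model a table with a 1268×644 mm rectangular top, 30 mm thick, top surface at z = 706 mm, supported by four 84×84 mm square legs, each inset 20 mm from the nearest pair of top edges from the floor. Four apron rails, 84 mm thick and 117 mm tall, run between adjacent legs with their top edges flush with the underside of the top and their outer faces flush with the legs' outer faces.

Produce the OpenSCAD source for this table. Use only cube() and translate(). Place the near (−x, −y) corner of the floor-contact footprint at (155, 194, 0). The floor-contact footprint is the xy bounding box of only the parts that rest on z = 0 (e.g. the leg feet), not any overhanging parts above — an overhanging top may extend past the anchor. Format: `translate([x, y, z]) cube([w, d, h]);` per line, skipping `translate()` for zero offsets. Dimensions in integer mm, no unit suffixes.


// leg_h = 706 - 30 = 676
// apron z = 676 - 117 = 559
translate([135, 174, 676]) cube([1268, 644, 30]);
translate([155, 194, 0]) cube([84, 84, 676]);
translate([1299, 194, 0]) cube([84, 84, 676]);
translate([155, 714, 0]) cube([84, 84, 676]);
translate([1299, 714, 0]) cube([84, 84, 676]);
translate([239, 194, 559]) cube([1060, 84, 117]);
translate([239, 714, 559]) cube([1060, 84, 117]);
translate([155, 278, 559]) cube([84, 436, 117]);
translate([1299, 278, 559]) cube([84, 436, 117]);


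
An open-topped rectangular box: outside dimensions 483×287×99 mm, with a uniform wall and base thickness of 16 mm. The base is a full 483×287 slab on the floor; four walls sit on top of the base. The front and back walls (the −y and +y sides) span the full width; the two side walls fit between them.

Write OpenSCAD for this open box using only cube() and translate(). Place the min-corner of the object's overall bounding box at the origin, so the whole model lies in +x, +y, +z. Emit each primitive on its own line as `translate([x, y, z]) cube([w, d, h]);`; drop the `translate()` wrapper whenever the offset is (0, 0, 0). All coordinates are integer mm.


cube([483, 287, 16]);
translate([0, 0, 16]) cube([483, 16, 83]);
translate([0, 271, 16]) cube([483, 16, 83]);
translate([0, 16, 16]) cube([16, 255, 83]);
translate([467, 16, 16]) cube([16, 255, 83]);


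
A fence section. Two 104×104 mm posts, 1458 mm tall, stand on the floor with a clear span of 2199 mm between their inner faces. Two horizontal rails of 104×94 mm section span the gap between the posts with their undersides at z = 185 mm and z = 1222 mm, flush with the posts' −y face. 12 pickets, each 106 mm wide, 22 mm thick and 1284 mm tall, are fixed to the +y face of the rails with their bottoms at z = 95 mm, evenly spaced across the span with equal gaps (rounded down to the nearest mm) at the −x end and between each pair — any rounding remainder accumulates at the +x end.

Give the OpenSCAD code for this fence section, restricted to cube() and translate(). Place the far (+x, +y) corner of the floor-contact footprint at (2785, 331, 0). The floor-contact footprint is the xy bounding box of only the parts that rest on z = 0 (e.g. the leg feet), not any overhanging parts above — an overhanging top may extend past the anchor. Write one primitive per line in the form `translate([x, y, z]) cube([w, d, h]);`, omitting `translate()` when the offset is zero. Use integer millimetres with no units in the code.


translate([378, 227, 0]) cube([104, 104, 1458]);
translate([2681, 227, 0]) cube([104, 104, 1458]);
translate([482, 227, 185]) cube([2199, 104, 94]);
translate([482, 227, 1222]) cube([2199, 104, 94]);
translate([553, 331, 95]) cube([106, 22, 1284]);
translate([730, 331, 95]) cube([106, 22, 1284]);
translate([907, 331, 95]) cube([106, 22, 1284]);
translate([1084, 331, 95]) cube([106, 22, 1284]);
translate([1261, 331, 95]) cube([106, 22, 1284]);
translate([1438, 331, 95]) cube([106, 22, 1284]);
translate([1615, 331, 95]) cube([106, 22, 1284]);
translate([1792, 331, 95]) cube([106, 22, 1284]);
translate([1969, 331, 95]) cube([106, 22, 1284]);
translate([2146, 331, 95]) cube([106, 22, 1284]);
translate([2323, 331, 95]) cube([106, 22, 1284]);
translate([2500, 331, 95]) cube([106, 22, 1284]);


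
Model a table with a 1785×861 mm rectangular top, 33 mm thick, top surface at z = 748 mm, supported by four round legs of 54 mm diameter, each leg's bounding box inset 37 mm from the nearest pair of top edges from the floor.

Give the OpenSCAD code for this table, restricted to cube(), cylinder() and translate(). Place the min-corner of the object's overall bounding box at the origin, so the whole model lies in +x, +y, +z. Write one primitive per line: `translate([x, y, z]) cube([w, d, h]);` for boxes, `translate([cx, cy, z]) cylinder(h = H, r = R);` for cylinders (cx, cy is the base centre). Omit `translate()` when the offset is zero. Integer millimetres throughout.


translate([0, 0, 715]) cube([1785, 861, 33]);
translate([64, 64, 0]) cylinder(h = 715, r = 27);
translate([1721, 64, 0]) cylinder(h = 715, r = 27);
translate([64, 797, 0]) cylinder(h = 715, r = 27);
translate([1721, 797, 0]) cylinder(h = 715, r = 27);


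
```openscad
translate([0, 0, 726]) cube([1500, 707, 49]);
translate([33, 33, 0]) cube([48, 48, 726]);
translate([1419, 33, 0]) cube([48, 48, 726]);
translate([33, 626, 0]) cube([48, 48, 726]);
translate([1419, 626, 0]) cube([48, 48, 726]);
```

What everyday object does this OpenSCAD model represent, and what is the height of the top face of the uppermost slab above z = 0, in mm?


A table. The table height is 775 mm.

A 1500×707×49 slab sits at z = 726 on four 48 mm square posts — a table. The top surface is at 726 + 49 = 775 mm.


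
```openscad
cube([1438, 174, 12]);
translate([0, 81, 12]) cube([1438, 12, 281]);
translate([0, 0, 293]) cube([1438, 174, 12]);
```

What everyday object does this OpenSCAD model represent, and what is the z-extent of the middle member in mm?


An I-beam. The web height is 281 mm.

Two wide flanges with a thin centred web — an I-beam. Overall 305 mm minus two 12 mm flanges gives a web of 305 − 2·12 = 281 mm.


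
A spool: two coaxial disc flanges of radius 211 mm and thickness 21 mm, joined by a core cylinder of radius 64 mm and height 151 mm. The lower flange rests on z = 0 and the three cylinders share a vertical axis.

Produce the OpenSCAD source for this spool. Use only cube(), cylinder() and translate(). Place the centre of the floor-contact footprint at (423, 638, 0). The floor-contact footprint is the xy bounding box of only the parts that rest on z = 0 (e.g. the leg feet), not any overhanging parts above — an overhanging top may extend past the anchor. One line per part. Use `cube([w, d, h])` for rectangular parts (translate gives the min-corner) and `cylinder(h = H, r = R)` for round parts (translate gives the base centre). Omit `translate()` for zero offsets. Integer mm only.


translate([423, 638, 0]) cylinder(h = 21, r = 211);
translate([423, 638, 21]) cylinder(h = 151, r = 64);
translate([423, 638, 172]) cylinder(h = 21, r = 211);


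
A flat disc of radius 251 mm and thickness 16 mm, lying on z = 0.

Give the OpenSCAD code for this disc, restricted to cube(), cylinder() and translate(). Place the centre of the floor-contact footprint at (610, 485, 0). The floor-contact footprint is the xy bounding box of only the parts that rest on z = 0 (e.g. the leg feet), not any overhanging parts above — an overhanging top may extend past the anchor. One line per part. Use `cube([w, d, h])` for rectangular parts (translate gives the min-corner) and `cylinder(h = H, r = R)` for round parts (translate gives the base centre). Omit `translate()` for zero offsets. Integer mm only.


translate([610, 485, 0]) cylinder(h = 16, r = 251);


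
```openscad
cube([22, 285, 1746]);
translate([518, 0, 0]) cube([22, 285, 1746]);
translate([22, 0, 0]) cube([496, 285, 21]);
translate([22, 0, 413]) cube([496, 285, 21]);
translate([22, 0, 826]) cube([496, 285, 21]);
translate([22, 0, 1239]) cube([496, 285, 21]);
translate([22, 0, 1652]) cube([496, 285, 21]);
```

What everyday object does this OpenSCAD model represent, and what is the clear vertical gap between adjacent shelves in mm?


A bookshelf. The clear shelf gap is 392 mm.

Two tall side panels with 5 horizontal boards between them — a bookshelf. The first two shelf undersides are at z = 0 and z = 413; with shelf thickness 21, the clear gap is 413 − 0 − 21 = 392 mm.


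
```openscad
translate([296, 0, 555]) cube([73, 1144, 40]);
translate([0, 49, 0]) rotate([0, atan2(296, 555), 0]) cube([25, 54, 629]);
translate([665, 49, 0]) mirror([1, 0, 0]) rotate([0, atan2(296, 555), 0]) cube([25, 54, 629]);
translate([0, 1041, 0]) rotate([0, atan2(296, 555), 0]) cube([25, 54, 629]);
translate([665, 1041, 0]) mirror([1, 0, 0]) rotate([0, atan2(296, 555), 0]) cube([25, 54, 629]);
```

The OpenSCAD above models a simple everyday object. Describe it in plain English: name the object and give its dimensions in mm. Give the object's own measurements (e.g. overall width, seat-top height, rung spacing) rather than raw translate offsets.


A sawhorse. A 73×1144×40 mm beam (x, y, z) sits on two A-frame leg pairs. Each pair is two raked legs of 25×54 mm section (54 mm along y) splaying symmetrically in x. Each leg rises 555 mm vertically over 296 mm of horizontal reach and is 629 mm long along its own axis. Every leg's outer bottom edge rests on the floor and its outer top edge meets a bottom edge of the beam — the left legs (tilting toward +x) meet the beam's −x bottom edge, the right legs (their mirror images, tilting toward −x) meet its +x bottom edge — so the leg tops tuck under the beam, the beam's underside is 555 mm above the floor, and the feet are 665 mm apart outside-to-outside with the beam centred between them. The two leg pairs are set in 49 mm from either end of the beam.


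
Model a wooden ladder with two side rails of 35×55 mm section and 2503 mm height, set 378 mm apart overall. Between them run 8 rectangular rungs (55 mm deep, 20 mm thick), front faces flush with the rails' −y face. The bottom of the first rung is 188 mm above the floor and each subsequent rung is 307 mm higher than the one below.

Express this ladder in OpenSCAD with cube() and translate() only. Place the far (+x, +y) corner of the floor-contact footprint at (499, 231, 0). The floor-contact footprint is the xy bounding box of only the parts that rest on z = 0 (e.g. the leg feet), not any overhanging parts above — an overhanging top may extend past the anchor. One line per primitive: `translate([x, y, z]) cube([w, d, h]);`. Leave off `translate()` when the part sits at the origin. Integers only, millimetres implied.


translate([121, 176, 0]) cube([35, 55, 2503]);
translate([464, 176, 0]) cube([35, 55, 2503]);
translate([156, 176, 188]) cube([308, 55, 20]);
translate([156, 176, 495]) cube([308, 55, 20]);
translate([156, 176, 802]) cube([308, 55, 20]);
translate([156, 176, 1109]) cube([308, 55, 20]);
translate([156, 176, 1416]) cube([308, 55, 20]);
translate([156, 176, 1723]) cube([308, 55, 20]);
translate([156, 176, 2030]) cube([308, 55, 20]);
translate([156, 176, 2337]) cube([308, 55, 20]);


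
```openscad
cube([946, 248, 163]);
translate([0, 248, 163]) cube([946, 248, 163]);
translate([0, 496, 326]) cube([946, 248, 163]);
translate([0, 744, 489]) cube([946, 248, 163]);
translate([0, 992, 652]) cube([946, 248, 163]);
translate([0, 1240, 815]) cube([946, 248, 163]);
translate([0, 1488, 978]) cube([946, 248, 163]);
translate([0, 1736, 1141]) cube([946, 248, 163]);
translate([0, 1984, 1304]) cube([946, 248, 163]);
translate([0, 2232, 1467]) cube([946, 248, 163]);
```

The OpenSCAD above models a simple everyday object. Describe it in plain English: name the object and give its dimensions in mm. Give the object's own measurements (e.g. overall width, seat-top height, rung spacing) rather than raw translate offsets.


A straight staircase of 10 solid steps. Each step is 946 mm wide (x), 248 mm deep (y, the going) and 163 mm tall (the rise). The first step rests on the floor; each subsequent step sits one going further in +y and one rise higher in +z, directly behind and above the previous step with no overlap.


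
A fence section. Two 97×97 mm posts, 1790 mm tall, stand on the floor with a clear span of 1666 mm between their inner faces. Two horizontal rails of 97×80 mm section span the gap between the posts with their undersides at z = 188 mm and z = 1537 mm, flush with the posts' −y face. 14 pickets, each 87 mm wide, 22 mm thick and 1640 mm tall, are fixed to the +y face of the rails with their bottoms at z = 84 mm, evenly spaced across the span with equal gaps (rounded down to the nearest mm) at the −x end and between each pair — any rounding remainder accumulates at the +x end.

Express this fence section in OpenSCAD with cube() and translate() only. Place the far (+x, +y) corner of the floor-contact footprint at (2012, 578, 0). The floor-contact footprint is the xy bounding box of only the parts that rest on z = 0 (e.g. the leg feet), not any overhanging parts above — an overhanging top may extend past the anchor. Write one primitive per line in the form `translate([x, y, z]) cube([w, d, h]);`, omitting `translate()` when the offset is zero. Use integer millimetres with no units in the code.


translate([152, 481, 0]) cube([97, 97, 1790]);
translate([1915, 481, 0]) cube([97, 97, 1790]);
translate([249, 481, 188]) cube([1666, 97, 80]);
translate([249, 481, 1537]) cube([1666, 97, 80]);
translate([278, 578, 84]) cube([87, 22, 1640]);
translate([394, 578, 84]) cube([87, 22, 1640]);
translate([510, 578, 84]) cube([87, 22, 1640]);
translate([626, 578, 84]) cube([87, 22, 1640]);
translate([742, 578, 84]) cube([87, 22, 1640]);
translate([858, 578, 84]) cube([87, 22, 1640]);
translate([974, 578, 84]) cube([87, 22, 1640]);
translate([1090, 578, 84]) cube([87, 22, 1640]);
translate([1206, 578, 84]) cube([87, 22, 1640]);
translate([1322, 578, 84]) cube([87, 22, 1640]);
translate([1438, 578, 84]) cube([87, 22, 1640]);
translate([1554, 578, 84]) cube([87, 22, 1640]);
translate([1670, 578, 84]) cube([87, 22, 1640]);
translate([1786, 578, 84]) cube([87, 22, 1640]);


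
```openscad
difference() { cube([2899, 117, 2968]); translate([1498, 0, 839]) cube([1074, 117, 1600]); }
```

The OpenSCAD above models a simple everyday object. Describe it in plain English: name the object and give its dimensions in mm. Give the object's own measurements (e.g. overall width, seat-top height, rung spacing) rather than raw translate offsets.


A wall 2899 mm long (x), 117 mm thick (y), 2968 mm tall, with a rectangular window opening cut through it. The opening is 1074 mm wide and 1600 mm tall; its sill is at z = 839 mm and its near (−x) edge is 1498 mm from the wall's −x end. The opening passes through the full wall thickness.


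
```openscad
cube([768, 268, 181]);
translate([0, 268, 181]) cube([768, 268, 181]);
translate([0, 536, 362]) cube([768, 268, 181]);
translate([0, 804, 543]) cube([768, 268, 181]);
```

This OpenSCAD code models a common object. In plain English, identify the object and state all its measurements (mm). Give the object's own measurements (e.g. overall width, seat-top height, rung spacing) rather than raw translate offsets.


A straight staircase of 4 solid steps. Each step is 768 mm wide (x), 268 mm deep (y, the going) and 181 mm tall (the rise). The first step rests on the floor; each subsequent step sits one going further in +y and one rise higher in +z, directly behind and above the previous step with no overlap.


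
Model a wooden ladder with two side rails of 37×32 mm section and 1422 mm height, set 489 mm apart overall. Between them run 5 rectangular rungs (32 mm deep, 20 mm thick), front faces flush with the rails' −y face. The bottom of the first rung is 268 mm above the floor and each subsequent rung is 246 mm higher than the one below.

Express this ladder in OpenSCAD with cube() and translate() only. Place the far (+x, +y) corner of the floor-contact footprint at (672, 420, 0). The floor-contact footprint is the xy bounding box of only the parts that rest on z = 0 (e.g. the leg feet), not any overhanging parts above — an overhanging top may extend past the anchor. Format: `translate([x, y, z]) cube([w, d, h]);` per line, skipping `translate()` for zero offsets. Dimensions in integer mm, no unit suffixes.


// rung span = 489 - 2*37 = 415
// rung[k] z = 268 + k*246
translate([183, 388, 0]) cube([37, 32, 1422]);
translate([635, 388, 0]) cube([37, 32, 1422]);
translate([220, 388, 268]) cube([415, 32, 20]);
translate([220, 388, 514]) cube([415, 32, 20]);
translate([220, 388, 760]) cube([415, 32, 20]);
translate([220, 388, 1006]) cube([415, 32, 20]);
translate([220, 388, 1252]) cube([415, 32, 20]);


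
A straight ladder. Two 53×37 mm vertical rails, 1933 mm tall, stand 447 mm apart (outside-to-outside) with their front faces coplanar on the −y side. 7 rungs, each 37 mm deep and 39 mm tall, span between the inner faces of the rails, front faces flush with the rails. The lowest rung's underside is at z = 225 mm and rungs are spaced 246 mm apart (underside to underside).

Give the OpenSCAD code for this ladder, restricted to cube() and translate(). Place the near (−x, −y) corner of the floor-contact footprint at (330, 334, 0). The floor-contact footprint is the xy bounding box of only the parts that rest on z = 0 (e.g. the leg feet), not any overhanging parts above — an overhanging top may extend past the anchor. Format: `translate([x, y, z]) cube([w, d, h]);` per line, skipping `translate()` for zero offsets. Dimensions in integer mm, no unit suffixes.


translate([330, 334, 0]) cube([53, 37, 1933]);
translate([724, 334, 0]) cube([53, 37, 1933]);
translate([383, 334, 225]) cube([341, 37, 39]);
translate([383, 334, 471]) cube([341, 37, 39]);
translate([383, 334, 717]) cube([341, 37, 39]);
translate([383, 334, 963]) cube([341, 37, 39]);
translate([383, 334, 1209]) cube([341, 37, 39]);
translate([383, 334, 1455]) cube([341, 37, 39]);
translate([383, 334, 1701]) cube([341, 37, 39]);


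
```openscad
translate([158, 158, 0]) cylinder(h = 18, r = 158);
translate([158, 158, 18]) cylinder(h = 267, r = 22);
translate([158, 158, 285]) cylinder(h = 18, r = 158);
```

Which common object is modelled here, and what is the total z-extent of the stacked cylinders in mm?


A spool. The overall height is 303 mm.

Three coaxial cylinders, large–small–large — a spool. Two 18 mm flanges and a 267 mm core give 18 + 267 + 18 = 303 mm.


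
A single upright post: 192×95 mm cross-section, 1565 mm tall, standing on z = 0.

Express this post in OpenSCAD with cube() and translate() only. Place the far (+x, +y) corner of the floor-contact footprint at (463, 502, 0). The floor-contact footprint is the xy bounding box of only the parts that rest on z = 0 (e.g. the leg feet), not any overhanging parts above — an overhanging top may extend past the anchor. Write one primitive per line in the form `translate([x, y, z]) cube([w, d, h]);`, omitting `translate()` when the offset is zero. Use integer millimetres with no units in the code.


translate([271, 407, 0]) cube([192, 95, 1565]);


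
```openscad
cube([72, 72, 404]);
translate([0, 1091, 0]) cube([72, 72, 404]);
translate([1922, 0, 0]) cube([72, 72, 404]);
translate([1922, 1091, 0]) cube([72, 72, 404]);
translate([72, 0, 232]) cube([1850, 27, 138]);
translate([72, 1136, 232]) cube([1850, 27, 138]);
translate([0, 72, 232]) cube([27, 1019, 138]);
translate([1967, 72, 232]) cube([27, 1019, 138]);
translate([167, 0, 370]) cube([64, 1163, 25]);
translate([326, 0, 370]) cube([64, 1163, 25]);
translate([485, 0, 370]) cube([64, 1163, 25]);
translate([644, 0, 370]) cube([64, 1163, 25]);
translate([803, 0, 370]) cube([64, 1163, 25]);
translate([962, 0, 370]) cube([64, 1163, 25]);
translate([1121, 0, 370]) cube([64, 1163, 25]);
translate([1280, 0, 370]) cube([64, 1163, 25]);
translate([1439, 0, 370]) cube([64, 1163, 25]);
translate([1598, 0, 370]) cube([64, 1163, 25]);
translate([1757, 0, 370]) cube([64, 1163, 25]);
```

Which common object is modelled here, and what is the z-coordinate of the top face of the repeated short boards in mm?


A bed frame. The slat-top height is 395 mm.

Four posts, four rails, and a row of slats — a bed frame. Slats sit on the rails at z = 232 + 138 = 370; with slat thickness 25, the top is 395 mm.


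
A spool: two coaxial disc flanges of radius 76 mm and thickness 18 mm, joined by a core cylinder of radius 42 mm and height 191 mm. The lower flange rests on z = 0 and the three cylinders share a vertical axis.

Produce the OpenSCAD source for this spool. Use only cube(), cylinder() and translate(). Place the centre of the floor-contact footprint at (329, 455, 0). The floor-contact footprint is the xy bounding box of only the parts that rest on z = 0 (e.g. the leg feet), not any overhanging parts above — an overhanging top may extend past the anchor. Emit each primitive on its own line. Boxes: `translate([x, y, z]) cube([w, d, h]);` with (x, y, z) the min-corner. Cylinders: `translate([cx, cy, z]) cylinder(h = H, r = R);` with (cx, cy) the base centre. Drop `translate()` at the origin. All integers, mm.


translate([329, 455, 0]) cylinder(h = 18, r = 76);
translate([329, 455, 18]) cylinder(h = 191, r = 42);
translate([329, 455, 209]) cylinder(h = 18, r = 76);


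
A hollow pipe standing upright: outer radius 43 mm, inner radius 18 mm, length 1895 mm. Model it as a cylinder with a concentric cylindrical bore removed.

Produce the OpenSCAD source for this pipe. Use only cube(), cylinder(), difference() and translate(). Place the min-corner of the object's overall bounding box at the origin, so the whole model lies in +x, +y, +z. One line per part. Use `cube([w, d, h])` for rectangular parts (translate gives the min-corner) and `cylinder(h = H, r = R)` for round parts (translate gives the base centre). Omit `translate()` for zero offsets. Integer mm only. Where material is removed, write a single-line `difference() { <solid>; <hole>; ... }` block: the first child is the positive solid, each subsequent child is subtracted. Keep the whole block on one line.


difference() { translate([43, 43, 0]) cylinder(h = 1895, r = 43); translate([43, 43, 0]) cylinder(h = 1895, r = 18); }


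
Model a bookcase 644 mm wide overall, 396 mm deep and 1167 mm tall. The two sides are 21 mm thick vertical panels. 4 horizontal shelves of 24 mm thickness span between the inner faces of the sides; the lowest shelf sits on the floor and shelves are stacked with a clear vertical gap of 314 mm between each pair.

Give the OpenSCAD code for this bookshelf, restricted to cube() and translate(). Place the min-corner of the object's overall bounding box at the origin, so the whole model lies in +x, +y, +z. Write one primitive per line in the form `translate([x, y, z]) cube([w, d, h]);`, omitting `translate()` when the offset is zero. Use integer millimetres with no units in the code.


cube([21, 396, 1167]);
translate([623, 0, 0]) cube([21, 396, 1167]);
translate([21, 0, 0]) cube([602, 396, 24]);
translate([21, 0, 338]) cube([602, 396, 24]);
translate([21, 0, 676]) cube([602, 396, 24]);
translate([21, 0, 1014]) cube([602, 396, 24]);


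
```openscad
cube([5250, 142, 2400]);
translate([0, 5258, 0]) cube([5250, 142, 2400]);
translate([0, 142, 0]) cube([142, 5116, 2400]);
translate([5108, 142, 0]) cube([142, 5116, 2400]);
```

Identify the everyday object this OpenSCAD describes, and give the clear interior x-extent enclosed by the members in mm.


A house (or room) frame. The interior width is 4966 mm.

Four 2400 mm walls enclosing a rectangle with no floor or roof — a room or house frame. Outside width is 5250 mm and wall thickness is 142 mm, so the interior width is 5250 − 2 × 142 = 4966 mm.


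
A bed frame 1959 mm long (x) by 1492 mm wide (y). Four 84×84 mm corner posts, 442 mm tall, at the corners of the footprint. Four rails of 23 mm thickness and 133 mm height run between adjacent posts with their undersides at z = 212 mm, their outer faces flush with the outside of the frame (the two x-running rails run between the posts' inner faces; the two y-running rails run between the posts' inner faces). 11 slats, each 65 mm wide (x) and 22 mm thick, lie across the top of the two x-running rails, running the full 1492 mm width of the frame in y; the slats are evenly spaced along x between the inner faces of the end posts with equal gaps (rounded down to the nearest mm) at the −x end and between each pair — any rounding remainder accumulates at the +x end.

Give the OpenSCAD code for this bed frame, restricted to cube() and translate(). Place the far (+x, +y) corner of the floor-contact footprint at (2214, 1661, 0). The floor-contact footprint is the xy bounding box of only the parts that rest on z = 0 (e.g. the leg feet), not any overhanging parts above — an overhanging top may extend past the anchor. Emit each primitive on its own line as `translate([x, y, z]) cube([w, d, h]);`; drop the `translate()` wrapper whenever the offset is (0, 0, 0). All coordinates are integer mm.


translate([255, 169, 0]) cube([84, 84, 442]);
translate([255, 1577, 0]) cube([84, 84, 442]);
translate([2130, 169, 0]) cube([84, 84, 442]);
translate([2130, 1577, 0]) cube([84, 84, 442]);
translate([339, 169, 212]) cube([1791, 23, 133]);
translate([339, 1638, 212]) cube([1791, 23, 133]);
translate([255, 253, 212]) cube([23, 1324, 133]);
translate([2191, 253, 212]) cube([23, 1324, 133]);
translate([428, 169, 345]) cube([65, 1492, 22]);
translate([582, 169, 345]) cube([65, 1492, 22]);
translate([736, 169, 345]) cube([65, 1492, 22]);
translate([890, 169, 345]) cube([65, 1492, 22]);
translate([1044, 169, 345]) cube([65, 1492, 22]);
translate([1198, 169, 345]) cube([65, 1492, 22]);
translate([1352, 169, 345]) cube([65, 1492, 22]);
translate([1506, 169, 345]) cube([65, 1492, 22]);
translate([1660, 169, 345]) cube([65, 1492, 22]);
translate([1814, 169, 345]) cube([65, 1492, 22]);
translate([1968, 169, 345]) cube([65, 1492, 22]);


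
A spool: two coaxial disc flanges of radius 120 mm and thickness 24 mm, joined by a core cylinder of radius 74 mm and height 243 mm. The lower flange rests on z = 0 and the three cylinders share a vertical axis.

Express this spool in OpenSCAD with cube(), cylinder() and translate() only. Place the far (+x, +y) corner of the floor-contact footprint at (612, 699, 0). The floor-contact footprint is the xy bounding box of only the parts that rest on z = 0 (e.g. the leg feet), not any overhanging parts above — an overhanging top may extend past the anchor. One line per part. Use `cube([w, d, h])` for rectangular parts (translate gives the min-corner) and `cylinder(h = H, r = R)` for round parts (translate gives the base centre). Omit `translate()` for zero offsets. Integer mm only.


translate([492, 579, 0]) cylinder(h = 24, r = 120);
translate([492, 579, 24]) cylinder(h = 243, r = 74);
translate([492, 579, 267]) cylinder(h = 24, r = 120);


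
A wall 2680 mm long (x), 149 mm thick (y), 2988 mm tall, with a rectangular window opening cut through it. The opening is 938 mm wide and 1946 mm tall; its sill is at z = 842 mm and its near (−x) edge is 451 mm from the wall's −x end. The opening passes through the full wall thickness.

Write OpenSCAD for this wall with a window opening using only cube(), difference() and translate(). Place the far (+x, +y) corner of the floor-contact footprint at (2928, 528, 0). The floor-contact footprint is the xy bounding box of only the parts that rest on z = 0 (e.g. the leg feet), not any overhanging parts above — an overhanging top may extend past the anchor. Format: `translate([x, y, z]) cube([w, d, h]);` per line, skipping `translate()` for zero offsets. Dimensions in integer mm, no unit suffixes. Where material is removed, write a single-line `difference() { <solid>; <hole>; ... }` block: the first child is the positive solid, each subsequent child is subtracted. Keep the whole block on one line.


difference() { translate([248, 379, 0]) cube([2680, 149, 2988]); translate([699, 379, 842]) cube([938, 149, 1946]); }


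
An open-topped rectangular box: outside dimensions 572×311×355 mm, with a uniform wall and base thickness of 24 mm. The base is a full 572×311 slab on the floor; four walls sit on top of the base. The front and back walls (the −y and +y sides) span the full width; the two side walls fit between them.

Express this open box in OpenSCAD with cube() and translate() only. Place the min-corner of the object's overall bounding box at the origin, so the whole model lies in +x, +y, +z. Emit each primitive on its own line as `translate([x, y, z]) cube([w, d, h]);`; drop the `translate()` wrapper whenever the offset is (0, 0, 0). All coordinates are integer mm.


cube([572, 311, 24]);
translate([0, 0, 24]) cube([572, 24, 331]);
translate([0, 287, 24]) cube([572, 24, 331]);
translate([0, 24, 24]) cube([24, 263, 331]);
translate([548, 24, 24]) cube([24, 263, 331]);


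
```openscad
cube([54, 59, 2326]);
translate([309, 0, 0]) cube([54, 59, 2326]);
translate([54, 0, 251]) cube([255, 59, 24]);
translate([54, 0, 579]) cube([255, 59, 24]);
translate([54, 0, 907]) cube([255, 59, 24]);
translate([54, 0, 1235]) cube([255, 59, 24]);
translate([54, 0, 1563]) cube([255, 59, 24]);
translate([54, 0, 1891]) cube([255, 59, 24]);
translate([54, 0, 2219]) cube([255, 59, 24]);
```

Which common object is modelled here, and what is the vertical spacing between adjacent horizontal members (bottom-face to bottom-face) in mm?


A ladder. The rung spacing is 328 mm.

Two tall 54×59 posts with 7 short bars between them — a ladder. Adjacent rungs sit at z = 251 and z = 579, so the spacing is 579 − 251 = 328 mm.


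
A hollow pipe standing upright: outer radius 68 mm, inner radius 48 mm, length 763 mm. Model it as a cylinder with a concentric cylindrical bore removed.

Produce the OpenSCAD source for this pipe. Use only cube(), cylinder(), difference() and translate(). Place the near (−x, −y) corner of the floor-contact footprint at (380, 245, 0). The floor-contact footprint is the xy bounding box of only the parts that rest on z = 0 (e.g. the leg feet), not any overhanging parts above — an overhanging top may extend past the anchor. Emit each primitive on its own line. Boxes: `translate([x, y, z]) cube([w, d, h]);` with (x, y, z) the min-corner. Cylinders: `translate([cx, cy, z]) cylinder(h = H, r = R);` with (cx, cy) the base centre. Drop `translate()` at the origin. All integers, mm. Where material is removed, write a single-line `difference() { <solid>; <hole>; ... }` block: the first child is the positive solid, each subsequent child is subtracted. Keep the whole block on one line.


difference() { translate([448, 313, 0]) cylinder(h = 763, r = 68); translate([448, 313, 0]) cylinder(h = 763, r = 48); }


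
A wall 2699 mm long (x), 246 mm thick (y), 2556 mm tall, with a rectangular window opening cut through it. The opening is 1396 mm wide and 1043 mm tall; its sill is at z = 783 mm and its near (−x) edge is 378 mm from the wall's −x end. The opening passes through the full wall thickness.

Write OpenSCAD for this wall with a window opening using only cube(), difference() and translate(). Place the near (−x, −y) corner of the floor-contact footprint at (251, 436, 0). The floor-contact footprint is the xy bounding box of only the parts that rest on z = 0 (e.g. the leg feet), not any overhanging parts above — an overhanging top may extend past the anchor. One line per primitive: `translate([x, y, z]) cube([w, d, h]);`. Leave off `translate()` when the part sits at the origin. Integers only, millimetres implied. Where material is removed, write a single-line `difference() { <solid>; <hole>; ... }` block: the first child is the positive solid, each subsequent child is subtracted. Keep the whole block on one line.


difference() { translate([251, 436, 0]) cube([2699, 246, 2556]); translate([629, 436, 783]) cube([1396, 246, 1043]); }


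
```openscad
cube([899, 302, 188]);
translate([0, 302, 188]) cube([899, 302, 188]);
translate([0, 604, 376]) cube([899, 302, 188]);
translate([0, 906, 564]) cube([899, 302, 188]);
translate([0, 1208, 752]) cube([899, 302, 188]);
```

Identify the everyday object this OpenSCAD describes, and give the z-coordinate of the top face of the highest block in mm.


A staircase. The total rise is 940 mm.

5 identical blocks, each offset up and back from the previous — a staircase. Each step is 188 mm tall and there are 5 of them, so the total rise is 5 × 188 = 940 mm.


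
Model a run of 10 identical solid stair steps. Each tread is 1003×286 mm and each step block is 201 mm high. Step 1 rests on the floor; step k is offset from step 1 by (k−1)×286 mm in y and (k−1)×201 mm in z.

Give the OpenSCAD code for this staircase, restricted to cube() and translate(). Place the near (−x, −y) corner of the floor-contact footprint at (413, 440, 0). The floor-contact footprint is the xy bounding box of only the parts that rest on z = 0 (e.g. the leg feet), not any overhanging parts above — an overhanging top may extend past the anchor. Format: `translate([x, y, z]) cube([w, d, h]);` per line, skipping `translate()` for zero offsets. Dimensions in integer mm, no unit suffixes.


translate([413, 440, 0]) cube([1003, 286, 201]);
translate([413, 726, 201]) cube([1003, 286, 201]);
translate([413, 1012, 402]) cube([1003, 286, 201]);
translate([413, 1298, 603]) cube([1003, 286, 201]);
translate([413, 1584, 804]) cube([1003, 286, 201]);
translate([413, 1870, 1005]) cube([1003, 286, 201]);
translate([413, 2156, 1206]) cube([1003, 286, 201]);
translate([413, 2442, 1407]) cube([1003, 286, 201]);
translate([413, 2728, 1608]) cube([1003, 286, 201]);
translate([413, 3014, 1809]) cube([1003, 286, 201]);


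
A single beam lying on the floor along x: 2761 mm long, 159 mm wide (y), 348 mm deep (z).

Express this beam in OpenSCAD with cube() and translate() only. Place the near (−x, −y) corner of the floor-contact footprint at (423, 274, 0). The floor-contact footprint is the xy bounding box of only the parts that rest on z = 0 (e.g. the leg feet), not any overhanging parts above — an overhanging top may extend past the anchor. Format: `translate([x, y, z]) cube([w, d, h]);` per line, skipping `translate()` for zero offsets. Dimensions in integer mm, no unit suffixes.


translate([423, 274, 0]) cube([2761, 159, 348]);


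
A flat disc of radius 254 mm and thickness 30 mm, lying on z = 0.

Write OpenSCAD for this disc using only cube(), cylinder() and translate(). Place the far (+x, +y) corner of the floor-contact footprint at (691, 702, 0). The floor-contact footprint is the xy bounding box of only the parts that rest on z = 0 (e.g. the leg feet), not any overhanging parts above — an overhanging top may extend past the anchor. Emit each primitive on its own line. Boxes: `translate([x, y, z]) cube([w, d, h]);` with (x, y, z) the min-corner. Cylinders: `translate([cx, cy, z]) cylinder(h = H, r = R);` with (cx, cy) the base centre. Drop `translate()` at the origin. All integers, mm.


translate([437, 448, 0]) cylinder(h = 30, r = 254);


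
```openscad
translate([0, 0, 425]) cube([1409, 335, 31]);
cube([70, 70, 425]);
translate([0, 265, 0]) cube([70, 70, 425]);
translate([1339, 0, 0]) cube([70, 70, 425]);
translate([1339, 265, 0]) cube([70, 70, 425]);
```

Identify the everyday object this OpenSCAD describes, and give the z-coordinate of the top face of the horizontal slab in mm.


A bench. The seat-top height is 456 mm.

A long slab on four corner posts — a bench. The slab sits at z = 425 with thickness 31, so the top is 425 + 31 = 456 mm.


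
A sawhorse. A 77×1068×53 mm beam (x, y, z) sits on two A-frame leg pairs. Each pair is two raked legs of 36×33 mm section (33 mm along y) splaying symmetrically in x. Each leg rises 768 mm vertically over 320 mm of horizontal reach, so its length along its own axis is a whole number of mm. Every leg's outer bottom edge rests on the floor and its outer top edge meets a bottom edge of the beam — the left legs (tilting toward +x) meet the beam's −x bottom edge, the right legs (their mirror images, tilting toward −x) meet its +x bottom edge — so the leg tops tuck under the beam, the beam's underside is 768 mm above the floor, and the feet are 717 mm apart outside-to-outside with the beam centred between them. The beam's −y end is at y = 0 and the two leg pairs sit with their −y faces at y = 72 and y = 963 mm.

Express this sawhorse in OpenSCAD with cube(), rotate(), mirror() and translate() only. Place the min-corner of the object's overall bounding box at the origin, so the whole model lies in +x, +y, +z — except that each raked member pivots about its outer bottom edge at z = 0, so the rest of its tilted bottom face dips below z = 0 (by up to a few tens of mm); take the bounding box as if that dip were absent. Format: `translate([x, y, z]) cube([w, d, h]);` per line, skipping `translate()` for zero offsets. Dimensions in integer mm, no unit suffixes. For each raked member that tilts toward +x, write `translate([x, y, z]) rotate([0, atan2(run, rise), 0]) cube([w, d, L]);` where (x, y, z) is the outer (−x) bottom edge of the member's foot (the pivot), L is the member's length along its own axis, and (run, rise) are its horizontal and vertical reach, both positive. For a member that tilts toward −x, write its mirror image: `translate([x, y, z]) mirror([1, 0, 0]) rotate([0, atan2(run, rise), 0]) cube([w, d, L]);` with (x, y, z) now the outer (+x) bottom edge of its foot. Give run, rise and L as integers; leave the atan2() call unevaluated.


translate([320, 0, 768]) cube([77, 1068, 53]);
translate([0, 72, 0]) rotate([0, atan2(320, 768), 0]) cube([36, 33, 832]);
translate([717, 72, 0]) mirror([1, 0, 0]) rotate([0, atan2(320, 768), 0]) cube([36, 33, 832]);
translate([0, 963, 0]) rotate([0, atan2(320, 768), 0]) cube([36, 33, 832]);
translate([717, 963, 0]) mirror([1, 0, 0]) rotate([0, atan2(320, 768), 0]) cube([36, 33, 832]);


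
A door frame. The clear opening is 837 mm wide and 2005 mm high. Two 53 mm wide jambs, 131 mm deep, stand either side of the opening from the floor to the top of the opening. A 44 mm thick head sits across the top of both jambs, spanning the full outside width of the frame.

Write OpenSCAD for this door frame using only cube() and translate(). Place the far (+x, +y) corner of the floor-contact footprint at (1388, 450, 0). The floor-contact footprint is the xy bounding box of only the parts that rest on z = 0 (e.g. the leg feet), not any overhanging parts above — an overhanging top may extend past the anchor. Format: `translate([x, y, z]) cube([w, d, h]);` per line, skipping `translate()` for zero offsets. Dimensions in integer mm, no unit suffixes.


translate([445, 319, 0]) cube([53, 131, 2005]);
translate([1335, 319, 0]) cube([53, 131, 2005]);
translate([445, 319, 2005]) cube([943, 131, 44]);


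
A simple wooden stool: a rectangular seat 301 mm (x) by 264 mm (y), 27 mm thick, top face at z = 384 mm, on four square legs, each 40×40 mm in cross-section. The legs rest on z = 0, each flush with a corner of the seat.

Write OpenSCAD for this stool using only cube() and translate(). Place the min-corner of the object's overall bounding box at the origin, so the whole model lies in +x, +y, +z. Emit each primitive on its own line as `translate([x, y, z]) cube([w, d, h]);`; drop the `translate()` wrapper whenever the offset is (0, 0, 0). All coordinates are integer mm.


translate([0, 0, 357]) cube([301, 264, 27]);
cube([40, 40, 357]);
translate([261, 0, 0]) cube([40, 40, 357]);
translate([0, 224, 0]) cube([40, 40, 357]);
translate([261, 224, 0]) cube([40, 40, 357]);
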